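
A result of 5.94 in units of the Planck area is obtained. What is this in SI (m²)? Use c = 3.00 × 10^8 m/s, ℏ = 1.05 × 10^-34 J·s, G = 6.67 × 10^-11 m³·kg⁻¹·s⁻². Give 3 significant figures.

One Planck area: A_P = ℏG/c³ = 2.59 × 10^-70 m².
5.94 × 2.59 × 10^-70 m² = 1.54 × 10^-69 m²

1.54 × 10^-69 m²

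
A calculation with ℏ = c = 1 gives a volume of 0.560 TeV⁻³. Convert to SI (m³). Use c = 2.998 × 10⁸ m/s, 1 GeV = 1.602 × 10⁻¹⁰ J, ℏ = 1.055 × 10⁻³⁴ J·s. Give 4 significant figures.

Volume is [L]³ = [E]⁻³·(ℏc)³.
1 GeV⁻³ → (ℏc)³ × (1 GeV in J)⁻³ = 7.696 × 10⁻⁴⁸ m³.
Convert the energy scale: 0.560 TeV⁻³ = 5.60 × 10⁻¹⁰ GeV⁻³.
Result: 5.60 × 10⁻¹⁰ × 7.696 × 10⁻⁴⁸ = 4.310 × 10⁻⁵⁷ m³.

4.310 × 10⁻⁵⁷ m³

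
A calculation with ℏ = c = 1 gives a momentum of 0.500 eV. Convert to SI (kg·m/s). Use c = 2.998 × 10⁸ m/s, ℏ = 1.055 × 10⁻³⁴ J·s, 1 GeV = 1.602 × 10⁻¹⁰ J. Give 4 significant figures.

Momentum is [E]/c; divide by c.
1 GeV → 1/c × (1 GeV in J) = 5.344 × 10⁻¹⁹ kg·m/s.
Convert the energy scale: 0.500 eV = 5.00 × 10⁻¹⁰ GeV.
Result: 5.00 × 10⁻¹⁰ × 5.344 × 10⁻¹⁹ = 2.672 × 10⁻²⁸ kg·m/s.

2.672 × 10⁻²⁸ kg·m/s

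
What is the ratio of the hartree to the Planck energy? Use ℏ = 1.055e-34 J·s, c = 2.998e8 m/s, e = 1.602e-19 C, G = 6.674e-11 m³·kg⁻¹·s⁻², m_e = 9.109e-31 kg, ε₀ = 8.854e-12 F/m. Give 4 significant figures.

hartree: E_h = m_e e⁴/(4πε₀ℏ)² = 4.354e-18 J
Planck energy: E_P = √(ℏc⁵/G) = 1.957e9 J
ratio = 4.354e-18 / 1.957e9 = 2.225e-27

2.225e-27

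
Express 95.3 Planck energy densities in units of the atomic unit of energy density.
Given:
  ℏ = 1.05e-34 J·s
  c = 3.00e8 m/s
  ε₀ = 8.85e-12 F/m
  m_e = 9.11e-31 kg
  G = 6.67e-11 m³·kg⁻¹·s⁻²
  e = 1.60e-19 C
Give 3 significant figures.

1.48e102

Planck energy density: u_P = c⁷/(ℏG²) = 4.68e113 J/m³
atomic unit of energy density: u_au = E_h/a₀³ = m_e⁴e¹⁰/((4πε₀)⁵ℏ⁸) = 3.01e13 J/m³
95.3 × 4.68e113 / 3.01e13 = 1.48e102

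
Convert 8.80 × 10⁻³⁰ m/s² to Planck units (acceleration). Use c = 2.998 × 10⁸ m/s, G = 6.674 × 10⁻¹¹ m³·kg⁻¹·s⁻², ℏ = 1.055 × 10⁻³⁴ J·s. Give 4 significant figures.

1.583 × 10⁻⁸¹

Planck acceleration: a_P = √(c⁷/(ℏG)) = 5.560 × 10⁵¹ m/s².
8.80 × 10⁻³⁰ / 5.560 × 10⁵¹ = 1.583 × 10⁻⁸¹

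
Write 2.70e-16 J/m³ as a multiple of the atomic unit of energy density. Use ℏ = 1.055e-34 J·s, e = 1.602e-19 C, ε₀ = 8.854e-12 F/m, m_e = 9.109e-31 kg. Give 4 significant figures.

9.218e-30

atomic unit of energy density: u_au = E_h/a₀³ = m_e⁴e¹⁰/((4πε₀)⁵ℏ⁸) = 2.929e13 J/m³.
2.70e-16 / 2.929e13 = 9.218e-30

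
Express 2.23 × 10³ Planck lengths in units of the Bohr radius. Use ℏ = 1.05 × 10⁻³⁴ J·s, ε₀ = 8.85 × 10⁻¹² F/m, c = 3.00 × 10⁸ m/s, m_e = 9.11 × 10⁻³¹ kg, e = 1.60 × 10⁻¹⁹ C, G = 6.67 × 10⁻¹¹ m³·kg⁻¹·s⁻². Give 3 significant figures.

Planck length: ℓ_P = √(ℏG/c³) = 1.61 × 10⁻³⁵ m
Bohr radius: a₀ = 4πε₀ℏ²/(m_e e²) = 5.26 × 10⁻¹¹ m
2.23 × 10³ × 1.61 × 10⁻³⁵ / 5.26 × 10⁻¹¹ = 6.83 × 10⁻²²

6.83 × 10⁻²²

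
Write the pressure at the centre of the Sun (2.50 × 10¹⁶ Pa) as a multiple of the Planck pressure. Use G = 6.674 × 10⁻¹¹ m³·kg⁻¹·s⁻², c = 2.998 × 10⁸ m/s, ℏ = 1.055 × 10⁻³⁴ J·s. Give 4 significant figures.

5.397 × 10⁻⁹⁸

Planck pressure: p_P = c⁷/(ℏG²) = 4.632 × 10¹¹³ Pa.
2.50 × 10¹⁶ / 4.632 × 10¹¹³ = 5.397 × 10⁻⁹⁸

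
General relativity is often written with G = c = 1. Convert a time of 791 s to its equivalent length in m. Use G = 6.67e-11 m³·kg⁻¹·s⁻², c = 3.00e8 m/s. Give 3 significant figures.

Time → length via c.
791 s × (c) = 2.37e11 m

2.37e11 m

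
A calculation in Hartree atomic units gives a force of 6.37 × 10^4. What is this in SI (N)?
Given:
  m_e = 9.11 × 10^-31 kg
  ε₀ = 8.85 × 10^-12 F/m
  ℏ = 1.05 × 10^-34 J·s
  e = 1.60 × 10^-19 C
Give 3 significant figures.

5.30 × 10^-3 N

One atomic unit of force: F_au = E_h/a₀ = m_e²e⁶/((4πε₀)³ℏ⁴) = 8.33 × 10^-8 N.
6.37 × 10^4 × 8.33 × 10^-8 N = 5.30 × 10^-3 N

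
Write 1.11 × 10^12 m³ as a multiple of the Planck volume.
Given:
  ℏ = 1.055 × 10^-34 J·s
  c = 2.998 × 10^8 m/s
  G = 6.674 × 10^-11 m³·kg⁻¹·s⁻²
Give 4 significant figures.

2.628 × 10^116

Planck volume: V_P = (ℏG/c³)^(3/2) = 4.224 × 10^-105 m³.
1.11 × 10^12 / 4.224 × 10^-105 = 2.628 × 10^116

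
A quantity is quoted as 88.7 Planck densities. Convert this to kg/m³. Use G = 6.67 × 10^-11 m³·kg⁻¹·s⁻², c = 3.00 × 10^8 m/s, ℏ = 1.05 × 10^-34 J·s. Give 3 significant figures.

One Planck density: ρ_P = c⁵/(ℏG²) = 5.20 × 10^96 kg/m³.
88.7 × 5.20 × 10^96 kg/m³ = 4.61 × 10^98 kg/m³

4.61 × 10^98 kg/m³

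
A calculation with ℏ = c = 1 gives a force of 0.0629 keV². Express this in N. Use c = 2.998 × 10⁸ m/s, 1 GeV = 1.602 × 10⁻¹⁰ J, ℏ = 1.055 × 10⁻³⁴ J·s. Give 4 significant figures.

5.104 × 10⁻⁸ N

Force is [E]/[L] = [E]²/(ℏc); restore (ℏc)⁻¹.
1 GeV² → 1/(ℏc) × (1 GeV in J)² = 8.114 × 10⁵ N.
Convert the energy scale: 0.0629 keV² = 6.29 × 10⁻¹⁴ GeV².
Result: 6.29 × 10⁻¹⁴ × 8.114 × 10⁵ = 5.104 × 10⁻⁸ N.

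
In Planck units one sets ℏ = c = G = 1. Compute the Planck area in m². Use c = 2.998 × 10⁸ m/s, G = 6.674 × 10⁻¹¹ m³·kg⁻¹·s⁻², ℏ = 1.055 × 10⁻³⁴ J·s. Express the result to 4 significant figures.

A_P = ℏG/c³
  = 7.041 × 10⁻⁴⁵ / 2.695 × 10²⁵
  = 2.613 × 10⁻⁷⁰ m²

2.613 × 10⁻⁷⁰ m²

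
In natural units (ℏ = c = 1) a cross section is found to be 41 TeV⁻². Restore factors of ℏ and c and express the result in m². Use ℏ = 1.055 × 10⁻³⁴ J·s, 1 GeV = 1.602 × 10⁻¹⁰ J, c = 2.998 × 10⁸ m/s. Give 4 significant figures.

1.598 × 10⁻³⁶ m²

Area is [L]² = [E]⁻²·(ℏc)²; restore (ℏc)².
1 GeV⁻² → (ℏc)² × (1 GeV in J)⁻² = 3.898 × 10⁻³² m².
Convert the energy scale: 41 TeV⁻² = 4.10 × 10⁻⁵ GeV⁻².
Result: 4.10 × 10⁻⁵ × 3.898 × 10⁻³² = 1.598 × 10⁻³⁶ m².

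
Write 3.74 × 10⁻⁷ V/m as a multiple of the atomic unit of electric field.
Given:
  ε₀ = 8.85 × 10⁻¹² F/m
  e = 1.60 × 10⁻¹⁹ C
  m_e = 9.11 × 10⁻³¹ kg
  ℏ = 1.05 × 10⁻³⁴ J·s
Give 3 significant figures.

atomic unit of electric field: E_au = E_h/(e a₀) = m_e²e⁵/((4πε₀)³ℏ⁴) = 5.20 × 10¹¹ V/m.
3.74 × 10⁻⁷ / 5.20 × 10¹¹ = 7.19 × 10⁻¹⁹

7.19 × 10⁻¹⁹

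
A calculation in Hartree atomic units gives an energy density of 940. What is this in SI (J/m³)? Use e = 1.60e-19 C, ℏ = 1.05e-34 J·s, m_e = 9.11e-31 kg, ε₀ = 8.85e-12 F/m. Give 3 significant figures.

2.83e16 J/m³

One atomic unit of energy density: u_au = E_h/a₀³ = m_e⁴e¹⁰/((4πε₀)⁵ℏ⁸) = 3.01e13 J/m³.
940 × 3.01e13 J/m³ = 2.83e16 J/m³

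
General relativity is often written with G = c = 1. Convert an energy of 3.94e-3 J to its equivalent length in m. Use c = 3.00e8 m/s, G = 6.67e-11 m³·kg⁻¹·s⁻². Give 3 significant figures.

Energy → length via G/c⁴.
3.94e-3 J × (G/c⁴) = 3.24e-47 m

3.24e-47 m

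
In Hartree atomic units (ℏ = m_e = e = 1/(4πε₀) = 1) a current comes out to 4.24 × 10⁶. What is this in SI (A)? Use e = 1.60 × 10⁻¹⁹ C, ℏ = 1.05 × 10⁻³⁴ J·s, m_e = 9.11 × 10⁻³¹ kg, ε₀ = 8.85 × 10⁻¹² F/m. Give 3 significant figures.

One atomic unit of electric current: I_au = e E_h/ℏ = m_e e⁵/((4πε₀)²ℏ³) = 6.67 × 10⁻³ A.
4.24 × 10⁶ × 6.67 × 10⁻³ A = 2.83 × 10⁴ A

2.83 × 10⁴ A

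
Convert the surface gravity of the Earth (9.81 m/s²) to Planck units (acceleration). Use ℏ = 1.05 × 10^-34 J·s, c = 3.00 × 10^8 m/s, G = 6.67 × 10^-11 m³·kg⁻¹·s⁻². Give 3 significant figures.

1.76 × 10^-51

Planck acceleration: a_P = √(c⁷/(ℏG)) = 5.59 × 10^51 m/s².
9.81 / 5.59 × 10^51 = 1.76 × 10^-51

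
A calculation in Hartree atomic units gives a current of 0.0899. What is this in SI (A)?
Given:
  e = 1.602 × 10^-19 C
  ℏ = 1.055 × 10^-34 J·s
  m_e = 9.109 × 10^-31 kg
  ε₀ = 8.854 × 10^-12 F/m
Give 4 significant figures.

One atomic unit of electric current: I_au = e E_h/ℏ = m_e e⁵/((4πε₀)²ℏ³) = 6.612 × 10^-3 A.
0.0899 × 6.612 × 10^-3 A = 5.944 × 10^-4 A

5.944 × 10^-4 A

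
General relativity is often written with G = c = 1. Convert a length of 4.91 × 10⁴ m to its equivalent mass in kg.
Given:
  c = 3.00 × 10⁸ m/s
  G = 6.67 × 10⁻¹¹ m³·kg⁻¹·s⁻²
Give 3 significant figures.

6.63 × 10³¹ kg

Length → mass via c²/G.
4.91 × 10⁴ m × (c²/G) = 6.63 × 10³¹ kg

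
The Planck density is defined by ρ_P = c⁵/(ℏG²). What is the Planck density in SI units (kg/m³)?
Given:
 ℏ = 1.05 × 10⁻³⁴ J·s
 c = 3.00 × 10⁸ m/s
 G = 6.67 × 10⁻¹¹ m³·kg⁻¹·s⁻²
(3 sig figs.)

ρ_P = c⁵/(ℏG²)
  = 2.43 × 10⁴² / 4.67 × 10⁻⁵⁵
  = 5.20 × 10⁹⁶ kg/m³

5.20 × 10⁹⁶ kg/m³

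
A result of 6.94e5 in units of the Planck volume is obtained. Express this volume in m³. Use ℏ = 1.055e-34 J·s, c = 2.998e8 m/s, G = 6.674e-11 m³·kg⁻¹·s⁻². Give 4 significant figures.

2.931e-99 m³

One Planck volume: V_P = (ℏG/c³)^(3/2) = 4.224e-105 m³.
6.94e5 × 4.224e-105 m³ = 2.931e-99 m³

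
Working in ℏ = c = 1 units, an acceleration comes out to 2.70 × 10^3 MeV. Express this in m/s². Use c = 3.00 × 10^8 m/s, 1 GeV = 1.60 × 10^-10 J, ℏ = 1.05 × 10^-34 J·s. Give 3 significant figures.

1.23 × 10^33 m/s²

Acceleration is [L]/[T]² = c·[E]/ℏ.
1 GeV → c/ℏ × (1 GeV in J) = 4.57 × 10^32 m/s².
Convert the energy scale: 2.70 × 10^3 MeV = 2.70 GeV.
Result: 2.70 × 4.57 × 10^32 = 1.23 × 10^33 m/s².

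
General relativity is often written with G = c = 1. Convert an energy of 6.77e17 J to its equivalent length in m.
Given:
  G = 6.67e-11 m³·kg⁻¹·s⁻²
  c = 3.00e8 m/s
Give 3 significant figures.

Energy → length via G/c⁴.
6.77e17 J × (G/c⁴) = 5.57e-27 m

5.57e-27 m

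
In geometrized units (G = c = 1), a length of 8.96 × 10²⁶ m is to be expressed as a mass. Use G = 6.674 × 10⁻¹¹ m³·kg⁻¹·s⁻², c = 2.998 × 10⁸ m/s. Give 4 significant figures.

Length → mass via c²/G.
8.96 × 10²⁶ m × (c²/G) = 1.207 × 10⁵⁴ kg

1.207 × 10⁵⁴ kg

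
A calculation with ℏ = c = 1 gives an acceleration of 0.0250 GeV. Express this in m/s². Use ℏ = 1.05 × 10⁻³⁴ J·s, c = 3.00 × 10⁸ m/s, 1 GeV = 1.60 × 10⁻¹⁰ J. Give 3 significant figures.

Acceleration is [L]/[T]² = c·[E]/ℏ.
1 GeV → c/ℏ × (1 GeV in J) = 4.57 × 10³² m/s².
Result: 0.0250 × 4.57 × 10³² = 1.14 × 10³¹ m/s².

1.14 × 10³¹ m/s²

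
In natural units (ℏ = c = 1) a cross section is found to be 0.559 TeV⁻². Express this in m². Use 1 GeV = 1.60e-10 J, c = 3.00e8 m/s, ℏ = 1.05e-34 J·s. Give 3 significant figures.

Area is [L]² = [E]⁻²·(ℏc)²; restore (ℏc)².
1 GeV⁻² → (ℏc)² × (1 GeV in J)⁻² = 3.88e-32 m².
Convert the energy scale: 0.559 TeV⁻² = 5.59e-7 GeV⁻².
Result: 5.59e-7 × 3.88e-32 = 2.17e-38 m².

2.17e-38 m²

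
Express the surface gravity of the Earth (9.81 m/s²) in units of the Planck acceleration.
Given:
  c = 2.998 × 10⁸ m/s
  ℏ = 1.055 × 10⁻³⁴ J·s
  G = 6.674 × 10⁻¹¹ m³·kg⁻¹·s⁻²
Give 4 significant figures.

1.764 × 10⁻⁵¹

Planck acceleration: a_P = √(c⁷/(ℏG)) = 5.560 × 10⁵¹ m/s².
9.81 / 5.560 × 10⁵¹ = 1.764 × 10⁻⁵¹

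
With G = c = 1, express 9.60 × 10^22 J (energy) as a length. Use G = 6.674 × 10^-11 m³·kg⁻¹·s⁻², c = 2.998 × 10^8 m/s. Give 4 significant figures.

Energy → length via G/c⁴.
9.60 × 10^22 J × (G/c⁴) = 7.931 × 10^-22 m

7.931 × 10^-22 m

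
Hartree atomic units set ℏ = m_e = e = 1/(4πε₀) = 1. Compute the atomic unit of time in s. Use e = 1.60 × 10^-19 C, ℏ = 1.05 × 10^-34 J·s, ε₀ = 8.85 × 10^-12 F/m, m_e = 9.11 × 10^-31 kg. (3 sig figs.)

2.40 × 10^-17 s

The unique combination of the constants set to 1 with dimensions of time is τ_au = (4πε₀)²ℏ³/(m_e e⁴).
E_h = 4.38 × 10^-18 J
ℏ/E_h = 2.40 × 10^-17 s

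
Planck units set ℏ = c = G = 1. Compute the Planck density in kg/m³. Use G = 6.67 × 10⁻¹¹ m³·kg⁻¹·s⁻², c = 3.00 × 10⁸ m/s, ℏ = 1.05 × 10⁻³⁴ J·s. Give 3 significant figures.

From ℏ = c = G = 1 the density scale is ρ_P = c⁵/(ℏG²).
  = 2.43 × 10⁴² / 4.67 × 10⁻⁵⁵
  = 5.20 × 10⁹⁶ kg/m³

5.20 × 10⁹⁶ kg/m³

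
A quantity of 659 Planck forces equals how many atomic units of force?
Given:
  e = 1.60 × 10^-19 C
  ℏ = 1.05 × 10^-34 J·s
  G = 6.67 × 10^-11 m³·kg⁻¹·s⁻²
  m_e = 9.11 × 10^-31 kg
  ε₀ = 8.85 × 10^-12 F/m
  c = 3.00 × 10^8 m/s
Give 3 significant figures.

9.61 × 10^53

Planck force: F_P = c⁴/G = 1.21 × 10^44 N
atomic unit of force: F_au = E_h/a₀ = m_e²e⁶/((4πε₀)³ℏ⁴) = 8.33 × 10^-8 N
659 × 1.21 × 10^44 / 8.33 × 10^-8 = 9.61 × 10^53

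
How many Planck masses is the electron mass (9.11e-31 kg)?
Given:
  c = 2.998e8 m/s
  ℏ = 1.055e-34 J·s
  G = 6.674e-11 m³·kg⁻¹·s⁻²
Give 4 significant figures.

Planck mass: m_P = √(ℏc/G) = 2.177e-8 kg.
9.11e-31 / 2.177e-8 = 4.185e-23

4.185e-23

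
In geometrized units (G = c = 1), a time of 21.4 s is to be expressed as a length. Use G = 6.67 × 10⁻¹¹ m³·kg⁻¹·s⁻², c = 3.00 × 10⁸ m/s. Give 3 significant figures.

6.42 × 10⁹ m

Time → length via c.
21.4 s × (c) = 6.42 × 10⁹ m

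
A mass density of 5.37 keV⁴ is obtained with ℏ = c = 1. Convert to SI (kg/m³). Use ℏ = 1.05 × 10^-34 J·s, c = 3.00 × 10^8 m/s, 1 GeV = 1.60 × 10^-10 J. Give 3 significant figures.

Mass density is [E]/(c²[L]³) = [E]⁴/(ℏ³c⁵).
1 GeV⁴ → 1/(ℏ³c⁵) × (1 GeV in J)⁴ = 2.33 × 10^20 kg/m³.
Convert the energy scale: 5.37 keV⁴ = 5.37 × 10^-24 GeV⁴.
Result: 5.37 × 10^-24 × 2.33 × 10^20 = 1.25 × 10^-3 kg/m³.

1.25 × 10^-3 kg/m³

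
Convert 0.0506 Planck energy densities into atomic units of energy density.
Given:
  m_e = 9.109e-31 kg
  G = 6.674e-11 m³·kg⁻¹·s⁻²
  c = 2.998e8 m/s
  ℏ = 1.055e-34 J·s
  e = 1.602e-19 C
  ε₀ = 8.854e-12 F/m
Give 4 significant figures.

Planck energy density: u_P = c⁷/(ℏG²) = 4.632e113 J/m³
atomic unit of energy density: u_au = E_h/a₀³ = m_e⁴e¹⁰/((4πε₀)⁵ℏ⁸) = 2.929e13 J/m³
0.0506 × 4.632e113 / 2.929e13 = 8.002e98

8.002e98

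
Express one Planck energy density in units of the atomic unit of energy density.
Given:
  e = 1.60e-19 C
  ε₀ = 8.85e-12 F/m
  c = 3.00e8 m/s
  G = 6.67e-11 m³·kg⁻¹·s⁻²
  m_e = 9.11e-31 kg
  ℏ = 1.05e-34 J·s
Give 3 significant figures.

1.55e100

Planck energy density: u_P = c⁷/(ℏG²) = 4.68e113 J/m³
atomic unit of energy density: u_au = E_h/a₀³ = m_e⁴e¹⁰/((4πε₀)⁵ℏ⁸) = 3.01e13 J/m³
ratio = 4.68e113 / 3.01e13 = 1.55e100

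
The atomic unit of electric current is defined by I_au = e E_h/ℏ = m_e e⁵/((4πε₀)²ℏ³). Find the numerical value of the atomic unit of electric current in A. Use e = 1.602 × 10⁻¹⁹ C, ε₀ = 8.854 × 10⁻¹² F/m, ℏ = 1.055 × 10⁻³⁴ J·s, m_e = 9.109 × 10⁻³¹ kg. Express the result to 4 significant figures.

6.612 × 10⁻³ A

I_au = e E_h/ℏ = m_e e⁵/((4πε₀)²ℏ³)
E_h = 4.354 × 10⁻¹⁸ J
e·E_h/ℏ = 6.612 × 10⁻³ A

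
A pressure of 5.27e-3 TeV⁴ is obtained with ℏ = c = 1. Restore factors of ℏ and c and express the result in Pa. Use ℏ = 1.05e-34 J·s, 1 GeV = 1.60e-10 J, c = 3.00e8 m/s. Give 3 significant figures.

Pressure is [E]/[L]³ = [E]⁴/(ℏc)³.
1 GeV⁴ → 1/(ℏc)³ × (1 GeV in J)⁴ = 2.10e37 Pa.
Convert the energy scale: 5.27e-3 TeV⁴ = 5.27e9 GeV⁴.
Result: 5.27e9 × 2.10e37 = 1.10e47 Pa.

1.10e47 Pa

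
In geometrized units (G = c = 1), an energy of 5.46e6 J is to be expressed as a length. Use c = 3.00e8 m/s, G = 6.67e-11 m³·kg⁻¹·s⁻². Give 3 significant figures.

Energy → length via G/c⁴.
5.46e6 J × (G/c⁴) = 4.50e-38 m

4.50e-38 m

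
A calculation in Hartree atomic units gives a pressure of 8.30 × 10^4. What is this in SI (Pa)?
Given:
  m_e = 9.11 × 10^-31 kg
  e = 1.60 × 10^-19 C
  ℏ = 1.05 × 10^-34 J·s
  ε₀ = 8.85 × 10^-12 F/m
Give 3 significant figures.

2.50 × 10^18 Pa

One atomic unit of pressure: P_au = E_h/a₀³ = m_e⁴e¹⁰/((4πε₀)⁵ℏ⁸) = 3.01 × 10^13 Pa.
8.30 × 10^4 × 3.01 × 10^13 Pa = 2.50 × 10^18 Pa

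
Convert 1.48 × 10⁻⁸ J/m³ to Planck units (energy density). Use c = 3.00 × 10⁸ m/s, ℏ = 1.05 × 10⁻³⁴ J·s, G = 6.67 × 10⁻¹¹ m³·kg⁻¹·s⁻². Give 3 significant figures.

3.16 × 10⁻¹²²

Planck energy density: u_P = c⁷/(ℏG²) = 4.68 × 10¹¹³ J/m³.
1.48 × 10⁻⁸ / 4.68 × 10¹¹³ = 3.16 × 10⁻¹²²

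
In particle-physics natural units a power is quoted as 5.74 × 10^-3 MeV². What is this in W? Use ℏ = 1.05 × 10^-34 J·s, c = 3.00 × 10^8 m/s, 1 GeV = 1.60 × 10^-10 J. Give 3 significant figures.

1.40 × 10^6 W

Power is [E]/[T] = [E]²/ℏ.
1 GeV² → 1/ℏ × (1 GeV in J)² = 2.44 × 10^14 W.
Convert the energy scale: 5.74 × 10^-3 MeV² = 5.74 × 10^-9 GeV².
Result: 5.74 × 10^-9 × 2.44 × 10^14 = 1.40 × 10^6 W.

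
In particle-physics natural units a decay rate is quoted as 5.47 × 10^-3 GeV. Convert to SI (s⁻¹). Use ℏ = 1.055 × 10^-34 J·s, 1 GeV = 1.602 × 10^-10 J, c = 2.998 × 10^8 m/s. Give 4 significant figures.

8.306 × 10^21 s⁻¹

A rate is [E]/ℏ; divide by ℏ.
1 GeV → 1/ℏ × (1 GeV in J) = 1.518 × 10^24 s⁻¹.
Result: 5.47 × 10^-3 × 1.518 × 10^24 = 8.306 × 10^21 s⁻¹.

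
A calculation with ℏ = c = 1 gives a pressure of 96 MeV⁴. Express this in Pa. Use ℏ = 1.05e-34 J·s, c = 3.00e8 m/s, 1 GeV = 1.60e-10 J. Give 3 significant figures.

Pressure is [E]/[L]³ = [E]⁴/(ℏc)³.
1 GeV⁴ → 1/(ℏc)³ × (1 GeV in J)⁴ = 2.10e37 Pa.
Convert the energy scale: 96 MeV⁴ = 9.60e-11 GeV⁴.
Result: 9.60e-11 × 2.10e37 = 2.01e27 Pa.

2.01e27 Pa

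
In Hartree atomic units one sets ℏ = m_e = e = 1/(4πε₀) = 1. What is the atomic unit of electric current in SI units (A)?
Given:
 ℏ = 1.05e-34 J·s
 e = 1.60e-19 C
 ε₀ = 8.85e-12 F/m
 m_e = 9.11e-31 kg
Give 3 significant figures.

6.67e-3 A

I_au = e E_h/ℏ = m_e e⁵/((4πε₀)²ℏ³)
E_h = 4.38e-18 J
e·E_h/ℏ = 6.67e-3 A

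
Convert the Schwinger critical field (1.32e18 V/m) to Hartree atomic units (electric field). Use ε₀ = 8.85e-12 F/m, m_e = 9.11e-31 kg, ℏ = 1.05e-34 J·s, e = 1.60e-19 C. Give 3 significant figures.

atomic unit of electric field: E_au = E_h/(e a₀) = m_e²e⁵/((4πε₀)³ℏ⁴) = 5.20e11 V/m.
1.32e18 / 5.20e11 = 2.54e6

2.54e6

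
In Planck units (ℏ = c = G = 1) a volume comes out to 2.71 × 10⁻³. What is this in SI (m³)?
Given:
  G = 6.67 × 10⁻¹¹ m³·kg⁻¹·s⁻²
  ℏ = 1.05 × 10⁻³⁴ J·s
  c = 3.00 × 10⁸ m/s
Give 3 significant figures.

One Planck volume: V_P = (ℏG/c³)^(3/2) = 4.18 × 10⁻¹⁰⁵ m³.
2.71 × 10⁻³ × 4.18 × 10⁻¹⁰⁵ m³ = 1.13 × 10⁻¹⁰⁷ m³

1.13 × 10⁻¹⁰⁷ m³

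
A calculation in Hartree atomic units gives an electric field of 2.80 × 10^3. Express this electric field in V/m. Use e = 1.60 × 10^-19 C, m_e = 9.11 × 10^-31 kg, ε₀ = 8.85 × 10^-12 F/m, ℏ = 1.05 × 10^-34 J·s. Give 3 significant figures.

One atomic unit of electric field: E_au = E_h/(e a₀) = m_e²e⁵/((4πε₀)³ℏ⁴) = 5.20 × 10^11 V/m.
2.80 × 10^3 × 5.20 × 10^11 V/m = 1.46 × 10^15 V/m

1.46 × 10^15 V/m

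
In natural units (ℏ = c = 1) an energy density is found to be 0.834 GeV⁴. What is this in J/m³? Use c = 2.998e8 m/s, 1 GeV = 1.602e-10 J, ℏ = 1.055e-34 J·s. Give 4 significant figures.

1.736e37 J/m³

[E]/[L]³ = [E]⁴/(ℏc)³; restore (ℏc)⁻³.
1 GeV⁴ → 1/(ℏc)³ × (1 GeV in J)⁴ = 2.082e37 J/m³.
Result: 0.834 × 2.082e37 = 1.736e37 J/m³.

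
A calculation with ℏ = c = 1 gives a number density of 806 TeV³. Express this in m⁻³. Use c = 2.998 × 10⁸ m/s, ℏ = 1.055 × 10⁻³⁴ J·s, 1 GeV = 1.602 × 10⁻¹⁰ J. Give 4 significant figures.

1.047 × 10⁵⁹ m⁻³

Number density is [L]⁻³ = [E]³/(ℏc)³.
1 GeV³ → 1/(ℏc)³ × (1 GeV in J)³ = 1.299 × 10⁴⁷ m⁻³.
Convert the energy scale: 806 TeV³ = 8.06 × 10¹¹ GeV³.
Result: 8.06 × 10¹¹ × 1.299 × 10⁴⁷ = 1.047 × 10⁵⁹ m⁻³.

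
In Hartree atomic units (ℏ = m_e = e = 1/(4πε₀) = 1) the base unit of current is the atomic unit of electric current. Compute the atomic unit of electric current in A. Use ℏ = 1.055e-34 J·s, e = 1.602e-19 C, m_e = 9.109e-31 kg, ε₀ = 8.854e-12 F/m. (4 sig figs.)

I_au = e E_h/ℏ = m_e e⁵/((4πε₀)²ℏ³)
E_h = 4.354e-18 J
e·E_h/ℏ = 6.612e-3 A

6.612e-3 A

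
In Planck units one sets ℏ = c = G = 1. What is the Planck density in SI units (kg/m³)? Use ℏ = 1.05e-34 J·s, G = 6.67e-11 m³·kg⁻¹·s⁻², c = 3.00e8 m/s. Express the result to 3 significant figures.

5.20e96 kg/m³

ρ_P = c⁵/(ℏG²)
  = 2.43e42 / 4.67e-55
  = 5.20e96 kg/m³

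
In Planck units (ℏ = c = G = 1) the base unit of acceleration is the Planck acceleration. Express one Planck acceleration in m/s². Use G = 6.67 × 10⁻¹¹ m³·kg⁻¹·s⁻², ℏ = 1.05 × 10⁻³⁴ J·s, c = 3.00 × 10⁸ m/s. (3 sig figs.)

5.59 × 10⁵¹ m/s²

a_P = √(c⁷/(ℏG))
  = √(3.12 × 10¹⁰³)
  = 5.59 × 10⁵¹ m/s²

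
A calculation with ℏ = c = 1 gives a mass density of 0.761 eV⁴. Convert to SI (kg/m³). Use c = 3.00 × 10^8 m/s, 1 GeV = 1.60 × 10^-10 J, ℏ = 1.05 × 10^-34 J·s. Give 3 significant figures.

1.77 × 10^-16 kg/m³

Mass density is [E]/(c²[L]³) = [E]⁴/(ℏ³c⁵).
1 GeV⁴ → 1/(ℏ³c⁵) × (1 GeV in J)⁴ = 2.33 × 10^20 kg/m³.
Convert the energy scale: 0.761 eV⁴ = 7.61 × 10^-37 GeV⁴.
Result: 7.61 × 10^-37 × 2.33 × 10^20 = 1.77 × 10^-16 kg/m³.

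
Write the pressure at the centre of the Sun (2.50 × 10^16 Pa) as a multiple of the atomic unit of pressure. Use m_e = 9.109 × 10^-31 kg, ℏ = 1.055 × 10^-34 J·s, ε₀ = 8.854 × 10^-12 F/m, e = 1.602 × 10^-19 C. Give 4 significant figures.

atomic unit of pressure: P_au = E_h/a₀³ = m_e⁴e¹⁰/((4πε₀)⁵ℏ⁸) = 2.929 × 10^13 Pa.
2.50 × 10^16 / 2.929 × 10^13 = 853.5

853.5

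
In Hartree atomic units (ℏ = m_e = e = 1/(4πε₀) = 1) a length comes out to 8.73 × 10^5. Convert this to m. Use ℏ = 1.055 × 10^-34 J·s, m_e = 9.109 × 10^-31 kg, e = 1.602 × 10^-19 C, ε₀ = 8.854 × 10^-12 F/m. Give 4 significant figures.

4.625 × 10^-5 m

One Bohr radius: a₀ = 4πε₀ℏ²/(m_e e²) = 5.297 × 10^-11 m.
8.73 × 10^5 × 5.297 × 10^-11 m = 4.625 × 10^-5 m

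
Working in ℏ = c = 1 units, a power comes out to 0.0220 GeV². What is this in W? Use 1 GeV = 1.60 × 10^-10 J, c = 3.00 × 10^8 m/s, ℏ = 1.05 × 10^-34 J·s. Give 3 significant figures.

5.36 × 10^12 W

Power is [E]/[T] = [E]²/ℏ.
1 GeV² → 1/ℏ × (1 GeV in J)² = 2.44 × 10^14 W.
Result: 0.0220 × 2.44 × 10^14 = 5.36 × 10^12 W.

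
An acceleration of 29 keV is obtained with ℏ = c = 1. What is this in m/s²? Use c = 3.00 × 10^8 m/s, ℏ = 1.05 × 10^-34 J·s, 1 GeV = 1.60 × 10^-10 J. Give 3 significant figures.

1.33 × 10^28 m/s²

Acceleration is [L]/[T]² = c·[E]/ℏ.
1 GeV → c/ℏ × (1 GeV in J) = 4.57 × 10^32 m/s².
Convert the energy scale: 29 keV = 2.90 × 10^-5 GeV.
Result: 2.90 × 10^-5 × 4.57 × 10^32 = 1.33 × 10^28 m/s².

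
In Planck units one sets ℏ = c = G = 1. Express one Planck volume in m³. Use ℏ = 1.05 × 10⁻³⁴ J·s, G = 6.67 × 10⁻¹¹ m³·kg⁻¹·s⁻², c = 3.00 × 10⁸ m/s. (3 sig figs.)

V_P = (ℏG/c³)^(3/2)
  = √(1.75 × 10⁻²⁰⁹)
  = 4.18 × 10⁻¹⁰⁵ m³

4.18 × 10⁻¹⁰⁵ m³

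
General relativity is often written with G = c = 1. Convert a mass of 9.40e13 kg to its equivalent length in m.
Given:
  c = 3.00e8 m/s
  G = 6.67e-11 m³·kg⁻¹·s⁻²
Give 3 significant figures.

6.97e-14 m

In G = c = 1 units mass has dimensions of length; the conversion factor is G/c².
9.40e13 kg × (G/c²) = 6.97e-14 m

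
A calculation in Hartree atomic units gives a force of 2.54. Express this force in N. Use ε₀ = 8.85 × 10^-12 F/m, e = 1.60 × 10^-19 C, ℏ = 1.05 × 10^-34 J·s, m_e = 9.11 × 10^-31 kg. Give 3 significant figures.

One atomic unit of force: F_au = E_h/a₀ = m_e²e⁶/((4πε₀)³ℏ⁴) = 8.33 × 10^-8 N.
2.54 × 8.33 × 10^-8 N = 2.12 × 10^-7 N

2.12 × 10^-7 N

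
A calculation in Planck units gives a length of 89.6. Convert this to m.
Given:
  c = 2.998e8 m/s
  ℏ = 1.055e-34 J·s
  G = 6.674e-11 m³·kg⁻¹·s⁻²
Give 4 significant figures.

1.448e-33 m

One Planck length: ℓ_P = √(ℏG/c³) = 1.616e-35 m.
89.6 × 1.616e-35 m = 1.448e-33 m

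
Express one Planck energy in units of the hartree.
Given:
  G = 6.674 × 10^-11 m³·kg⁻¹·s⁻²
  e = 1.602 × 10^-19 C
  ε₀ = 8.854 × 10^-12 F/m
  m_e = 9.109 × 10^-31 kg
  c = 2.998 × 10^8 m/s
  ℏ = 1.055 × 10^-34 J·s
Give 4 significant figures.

Planck energy: E_P = √(ℏc⁵/G) = 1.957 × 10^9 J
hartree: E_h = m_e e⁴/(4πε₀ℏ)² = 4.354 × 10^-18 J
ratio = 1.957 × 10^9 / 4.354 × 10^-18 = 4.494 × 10^26

4.494 × 10^26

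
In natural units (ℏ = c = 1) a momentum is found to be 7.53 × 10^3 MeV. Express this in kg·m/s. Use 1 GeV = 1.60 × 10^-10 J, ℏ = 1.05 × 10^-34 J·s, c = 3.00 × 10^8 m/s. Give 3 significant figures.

4.02 × 10^-18 kg·m/s

Momentum is [E]/c; divide by c.
1 GeV → 1/c × (1 GeV in J) = 5.33 × 10^-19 kg·m/s.
Convert the energy scale: 7.53 × 10^3 MeV = 7.53 GeV.
Result: 7.53 × 5.33 × 10^-19 = 4.02 × 10^-18 kg·m/s.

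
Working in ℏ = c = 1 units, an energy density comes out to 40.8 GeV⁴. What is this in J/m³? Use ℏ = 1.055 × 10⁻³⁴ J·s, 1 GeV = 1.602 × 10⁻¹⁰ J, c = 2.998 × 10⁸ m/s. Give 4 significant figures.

8.493 × 10³⁸ J/m³

[E]/[L]³ = [E]⁴/(ℏc)³; restore (ℏc)⁻³.
1 GeV⁴ → 1/(ℏc)³ × (1 GeV in J)⁴ = 2.082 × 10³⁷ J/m³.
Result: 40.8 × 2.082 × 10³⁷ = 8.493 × 10³⁸ J/m³.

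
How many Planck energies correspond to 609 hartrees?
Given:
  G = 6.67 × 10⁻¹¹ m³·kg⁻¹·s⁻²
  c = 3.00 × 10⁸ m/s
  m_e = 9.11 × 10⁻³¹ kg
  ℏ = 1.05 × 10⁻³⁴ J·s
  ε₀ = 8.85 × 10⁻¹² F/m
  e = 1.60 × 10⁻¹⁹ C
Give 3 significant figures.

hartree: E_h = m_e e⁴/(4πε₀ℏ)² = 4.38 × 10⁻¹⁸ J
Planck energy: E_P = √(ℏc⁵/G) = 1.96 × 10⁹ J
609 × 4.38 × 10⁻¹⁸ / 1.96 × 10⁹ = 1.36 × 10⁻²⁴

1.36 × 10⁻²⁴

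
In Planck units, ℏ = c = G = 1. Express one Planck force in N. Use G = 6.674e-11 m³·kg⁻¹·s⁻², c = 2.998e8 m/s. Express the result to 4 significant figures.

Dimensional analysis gives F_P = c⁴/G.
  = 8.078e33 / 6.674e-11
  = 1.210e44 N

1.210e44 N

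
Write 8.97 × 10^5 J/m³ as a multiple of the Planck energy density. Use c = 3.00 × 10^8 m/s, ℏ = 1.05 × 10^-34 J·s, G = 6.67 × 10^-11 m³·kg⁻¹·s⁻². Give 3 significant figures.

Planck energy density: u_P = c⁷/(ℏG²) = 4.68 × 10^113 J/m³.
8.97 × 10^5 / 4.68 × 10^113 = 1.92 × 10^-108

1.92 × 10^-108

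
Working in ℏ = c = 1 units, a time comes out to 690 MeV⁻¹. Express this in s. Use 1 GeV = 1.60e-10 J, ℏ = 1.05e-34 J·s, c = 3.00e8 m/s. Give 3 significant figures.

A time is [E]⁻¹ in ℏ=c=1; restore one factor of ℏ.
1 GeV⁻¹ → ℏ × (1 GeV in J)⁻¹ = 6.56e-25 s.
Convert the energy scale: 690 MeV⁻¹ = 6.90e5 GeV⁻¹.
Result: 6.90e5 × 6.56e-25 = 4.53e-19 s.

4.53e-19 s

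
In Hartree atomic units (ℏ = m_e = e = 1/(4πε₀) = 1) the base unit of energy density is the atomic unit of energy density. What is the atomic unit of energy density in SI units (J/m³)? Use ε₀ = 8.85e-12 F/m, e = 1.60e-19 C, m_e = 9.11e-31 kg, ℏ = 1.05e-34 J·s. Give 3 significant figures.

u_au = E_h/a₀³ = m_e⁴e¹⁰/((4πε₀)⁵ℏ⁸)
E_h = 4.38e-18 J
a₀ = 5.26e-11 m
E_h/a₀³ = 3.01e13 J/m³

3.01e13 J/m³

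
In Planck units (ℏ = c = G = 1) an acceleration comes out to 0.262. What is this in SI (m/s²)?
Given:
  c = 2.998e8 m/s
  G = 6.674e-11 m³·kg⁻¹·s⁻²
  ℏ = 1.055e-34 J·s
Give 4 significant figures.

1.457e51 m/s²

One Planck acceleration: a_P = √(c⁷/(ℏG)) = 5.560e51 m/s².
0.262 × 5.560e51 m/s² = 1.457e51 m/s²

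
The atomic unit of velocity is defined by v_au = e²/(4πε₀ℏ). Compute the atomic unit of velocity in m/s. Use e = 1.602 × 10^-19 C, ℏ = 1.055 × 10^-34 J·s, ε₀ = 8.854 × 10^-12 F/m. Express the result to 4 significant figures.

v_au = e²/(4πε₀ℏ)
  = 2.566 × 10^-38 / 1.174 × 10^-44
  = 2.186 × 10^6 m/s

2.186 × 10^6 m/s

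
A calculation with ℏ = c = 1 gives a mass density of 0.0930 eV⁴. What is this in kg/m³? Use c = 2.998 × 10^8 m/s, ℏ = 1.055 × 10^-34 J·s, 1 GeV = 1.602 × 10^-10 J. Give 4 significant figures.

2.154 × 10^-17 kg/m³

Mass density is [E]/(c²[L]³) = [E]⁴/(ℏ³c⁵).
1 GeV⁴ → 1/(ℏ³c⁵) × (1 GeV in J)⁴ = 2.316 × 10^20 kg/m³.
Convert the energy scale: 0.0930 eV⁴ = 9.30 × 10^-38 GeV⁴.
Result: 9.30 × 10^-38 × 2.316 × 10^20 = 2.154 × 10^-17 kg/m³.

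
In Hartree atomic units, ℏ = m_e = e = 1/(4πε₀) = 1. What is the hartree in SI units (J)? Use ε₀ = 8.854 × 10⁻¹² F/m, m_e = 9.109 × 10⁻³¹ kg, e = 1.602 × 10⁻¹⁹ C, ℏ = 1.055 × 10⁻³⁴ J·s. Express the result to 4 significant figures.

4.354 × 10⁻¹⁸ J

The unique combination of the constants set to 1 with dimensions of energy is E_h = m_e e⁴/(4πε₀ℏ)².
  = 6.000 × 10⁻¹⁰⁶ / 1.378 × 10⁻⁸⁸
  = 4.354 × 10⁻¹⁸ J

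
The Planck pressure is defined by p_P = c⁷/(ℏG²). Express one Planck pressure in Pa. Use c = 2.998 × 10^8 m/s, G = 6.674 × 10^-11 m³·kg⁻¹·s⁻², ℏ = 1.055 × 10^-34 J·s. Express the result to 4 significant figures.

4.632 × 10^113 Pa

p_P = c⁷/(ℏG²)
  = 2.177 × 10^59 / 4.699 × 10^-55
  = 4.632 × 10^113 Pa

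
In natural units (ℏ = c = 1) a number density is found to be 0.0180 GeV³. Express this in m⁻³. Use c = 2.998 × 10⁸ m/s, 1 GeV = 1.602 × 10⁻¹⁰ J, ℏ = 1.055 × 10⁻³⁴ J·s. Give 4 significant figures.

2.339 × 10⁴⁵ m⁻³

Number density is [L]⁻³ = [E]³/(ℏc)³.
1 GeV³ → 1/(ℏc)³ × (1 GeV in J)³ = 1.299 × 10⁴⁷ m⁻³.
Result: 0.0180 × 1.299 × 10⁴⁷ = 2.339 × 10⁴⁵ m⁻³.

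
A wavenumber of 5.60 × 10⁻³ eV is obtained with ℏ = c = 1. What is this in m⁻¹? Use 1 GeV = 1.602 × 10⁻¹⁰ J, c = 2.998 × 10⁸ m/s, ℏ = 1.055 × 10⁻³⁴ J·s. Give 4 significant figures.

Inverse length is [E]/(ℏc).
1 GeV → 1/(ℏc) × (1 GeV in J) = 5.065 × 10¹⁵ m⁻¹.
Convert the energy scale: 5.60 × 10⁻³ eV = 5.60 × 10⁻¹² GeV.
Result: 5.60 × 10⁻¹² × 5.065 × 10¹⁵ = 2.836 × 10⁴ m⁻¹.

2.836 × 10⁴ m⁻¹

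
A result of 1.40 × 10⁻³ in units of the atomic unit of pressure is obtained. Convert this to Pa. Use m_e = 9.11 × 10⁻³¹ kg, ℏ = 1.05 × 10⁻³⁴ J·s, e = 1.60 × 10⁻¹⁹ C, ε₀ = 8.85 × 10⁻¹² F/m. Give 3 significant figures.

One atomic unit of pressure: P_au = E_h/a₀³ = m_e⁴e¹⁰/((4πε₀)⁵ℏ⁸) = 3.01 × 10¹³ Pa.
1.40 × 10⁻³ × 3.01 × 10¹³ Pa = 4.22 × 10¹⁰ Pa

4.22 × 10¹⁰ Pa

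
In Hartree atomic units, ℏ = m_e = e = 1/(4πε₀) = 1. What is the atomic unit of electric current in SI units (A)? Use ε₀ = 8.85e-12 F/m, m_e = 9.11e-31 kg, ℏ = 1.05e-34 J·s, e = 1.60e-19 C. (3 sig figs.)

6.67e-3 A

The unique combination of the constants set to 1 with dimensions of current is I_au = e E_h/ℏ = m_e e⁵/((4πε₀)²ℏ³).
E_h = 4.38e-18 J
e·E_h/ℏ = 6.67e-3 A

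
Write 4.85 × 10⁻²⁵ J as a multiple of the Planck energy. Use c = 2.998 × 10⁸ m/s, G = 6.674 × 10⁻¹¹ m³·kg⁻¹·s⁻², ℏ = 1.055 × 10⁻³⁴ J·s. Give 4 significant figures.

Planck energy: E_P = √(ℏc⁵/G) = 1.957 × 10⁹ J.
4.85 × 10⁻²⁵ / 1.957 × 10⁹ = 2.479 × 10⁻³⁴

2.479 × 10⁻³⁴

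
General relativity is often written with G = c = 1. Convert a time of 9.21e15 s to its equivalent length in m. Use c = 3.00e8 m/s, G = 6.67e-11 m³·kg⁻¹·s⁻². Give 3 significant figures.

Time → length via c.
9.21e15 s × (c) = 2.76e24 m

2.76e24 m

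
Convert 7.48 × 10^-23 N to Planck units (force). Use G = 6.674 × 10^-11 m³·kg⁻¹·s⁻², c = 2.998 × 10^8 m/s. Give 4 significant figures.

6.180 × 10^-67

Planck force: F_P = c⁴/G = 1.210 × 10^44 N.
7.48 × 10^-23 / 1.210 × 10^44 = 6.180 × 10^-67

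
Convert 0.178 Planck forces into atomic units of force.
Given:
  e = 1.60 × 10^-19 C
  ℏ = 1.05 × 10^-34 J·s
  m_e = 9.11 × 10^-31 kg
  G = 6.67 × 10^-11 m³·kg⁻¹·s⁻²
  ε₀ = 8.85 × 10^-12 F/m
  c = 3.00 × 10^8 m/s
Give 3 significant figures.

2.60 × 10^50

Planck force: F_P = c⁴/G = 1.21 × 10^44 N
atomic unit of force: F_au = E_h/a₀ = m_e²e⁶/((4πε₀)³ℏ⁴) = 8.33 × 10^-8 N
0.178 × 1.21 × 10^44 / 8.33 × 10^-8 = 2.60 × 10^50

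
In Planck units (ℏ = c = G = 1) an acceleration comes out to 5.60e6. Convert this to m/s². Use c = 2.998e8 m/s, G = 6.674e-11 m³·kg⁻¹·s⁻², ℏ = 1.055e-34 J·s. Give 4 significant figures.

3.114e58 m/s²

One Planck acceleration: a_P = √(c⁷/(ℏG)) = 5.560e51 m/s².
5.60e6 × 5.560e51 m/s² = 3.114e58 m/s²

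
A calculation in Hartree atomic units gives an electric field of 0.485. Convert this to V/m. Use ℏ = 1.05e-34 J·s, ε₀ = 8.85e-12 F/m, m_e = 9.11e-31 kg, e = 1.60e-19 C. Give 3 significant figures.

2.52e11 V/m

One atomic unit of electric field: E_au = E_h/(e a₀) = m_e²e⁵/((4πε₀)³ℏ⁴) = 5.20e11 V/m.
0.485 × 5.20e11 V/m = 2.52e11 V/m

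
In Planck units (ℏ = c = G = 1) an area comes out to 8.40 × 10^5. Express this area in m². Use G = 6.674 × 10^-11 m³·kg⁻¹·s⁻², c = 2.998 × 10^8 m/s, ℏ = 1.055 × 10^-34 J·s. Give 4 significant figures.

2.195 × 10^-64 m²

One Planck area: A_P = ℏG/c³ = 2.613 × 10^-70 m².
8.40 × 10^5 × 2.613 × 10^-70 m² = 2.195 × 10^-64 m²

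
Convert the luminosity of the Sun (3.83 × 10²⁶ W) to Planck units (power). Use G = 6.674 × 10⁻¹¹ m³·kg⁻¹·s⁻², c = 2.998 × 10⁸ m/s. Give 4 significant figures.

Planck power: P_P = c⁵/G = 3.629 × 10⁵² W.
3.83 × 10²⁶ / 3.629 × 10⁵² = 1.055 × 10⁻²⁶

1.055 × 10⁻²⁶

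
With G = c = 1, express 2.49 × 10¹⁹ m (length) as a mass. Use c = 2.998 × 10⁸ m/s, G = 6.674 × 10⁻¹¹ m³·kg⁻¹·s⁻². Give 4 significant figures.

Length → mass via c²/G.
2.49 × 10¹⁹ m × (c²/G) = 3.353 × 10⁴⁶ kg

3.353 × 10⁴⁶ kg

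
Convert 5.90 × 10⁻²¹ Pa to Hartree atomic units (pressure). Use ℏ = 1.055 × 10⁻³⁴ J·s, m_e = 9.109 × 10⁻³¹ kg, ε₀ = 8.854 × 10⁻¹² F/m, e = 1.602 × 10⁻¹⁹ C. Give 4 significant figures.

2.014 × 10⁻³⁴

atomic unit of pressure: P_au = E_h/a₀³ = m_e⁴e¹⁰/((4πε₀)⁵ℏ⁸) = 2.929 × 10¹³ Pa.
5.90 × 10⁻²¹ / 2.929 × 10¹³ = 2.014 × 10⁻³⁴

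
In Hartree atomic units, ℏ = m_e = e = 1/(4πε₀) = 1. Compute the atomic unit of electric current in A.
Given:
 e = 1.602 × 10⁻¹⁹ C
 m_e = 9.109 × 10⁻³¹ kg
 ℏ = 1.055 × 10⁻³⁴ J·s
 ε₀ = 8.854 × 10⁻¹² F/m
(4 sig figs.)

Dimensional analysis gives I_au = e E_h/ℏ = m_e e⁵/((4πε₀)²ℏ³).
E_h = 4.354 × 10⁻¹⁸ J
e·E_h/ℏ = 6.612 × 10⁻³ A

6.612 × 10⁻³ A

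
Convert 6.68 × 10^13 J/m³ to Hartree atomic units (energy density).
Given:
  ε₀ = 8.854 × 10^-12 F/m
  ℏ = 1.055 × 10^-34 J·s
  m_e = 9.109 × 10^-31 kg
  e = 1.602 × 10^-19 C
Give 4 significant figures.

atomic unit of energy density: u_au = E_h/a₀³ = m_e⁴e¹⁰/((4πε₀)⁵ℏ⁸) = 2.929 × 10^13 J/m³.
6.68 × 10^13 / 2.929 × 10^13 = 2.281

2.281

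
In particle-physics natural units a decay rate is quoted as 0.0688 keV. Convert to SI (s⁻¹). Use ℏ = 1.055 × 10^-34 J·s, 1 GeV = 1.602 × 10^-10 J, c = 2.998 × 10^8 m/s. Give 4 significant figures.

A rate is [E]/ℏ; divide by ℏ.
1 GeV → 1/ℏ × (1 GeV in J) = 1.518 × 10^24 s⁻¹.
Convert the energy scale: 0.0688 keV = 6.88 × 10^-8 GeV.
Result: 6.88 × 10^-8 × 1.518 × 10^24 = 1.045 × 10^17 s⁻¹.

1.045 × 10^17 s⁻¹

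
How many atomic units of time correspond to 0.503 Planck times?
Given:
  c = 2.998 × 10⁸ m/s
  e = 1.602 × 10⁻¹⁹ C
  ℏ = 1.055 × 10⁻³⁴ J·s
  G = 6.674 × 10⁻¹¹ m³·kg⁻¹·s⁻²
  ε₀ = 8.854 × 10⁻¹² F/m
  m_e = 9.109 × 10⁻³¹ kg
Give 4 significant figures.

Planck time: t_P = √(ℏG/c⁵) = 5.392 × 10⁻⁴⁴ s
atomic unit of time: τ_au = (4πε₀)²ℏ³/(m_e e⁴) = 2.423 × 10⁻¹⁷ s
0.503 × 5.392 × 10⁻⁴⁴ / 2.423 × 10⁻¹⁷ = 1.119 × 10⁻²⁷

1.119 × 10⁻²⁷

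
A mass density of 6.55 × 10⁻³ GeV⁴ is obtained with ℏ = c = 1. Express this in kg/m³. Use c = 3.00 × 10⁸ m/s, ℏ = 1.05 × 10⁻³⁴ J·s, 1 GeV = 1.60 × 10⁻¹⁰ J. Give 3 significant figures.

Mass density is [E]/(c²[L]³) = [E]⁴/(ℏ³c⁵).
1 GeV⁴ → 1/(ℏ³c⁵) × (1 GeV in J)⁴ = 2.33 × 10²⁰ kg/m³.
Result: 6.55 × 10⁻³ × 2.33 × 10²⁰ = 1.53 × 10¹⁸ kg/m³.

1.53 × 10¹⁸ kg/m³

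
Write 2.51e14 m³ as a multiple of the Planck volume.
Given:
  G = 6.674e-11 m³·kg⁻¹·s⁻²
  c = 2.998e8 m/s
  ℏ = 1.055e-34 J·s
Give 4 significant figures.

Planck volume: V_P = (ℏG/c³)^(3/2) = 4.224e-105 m³.
2.51e14 / 4.224e-105 = 5.942e118

5.942e118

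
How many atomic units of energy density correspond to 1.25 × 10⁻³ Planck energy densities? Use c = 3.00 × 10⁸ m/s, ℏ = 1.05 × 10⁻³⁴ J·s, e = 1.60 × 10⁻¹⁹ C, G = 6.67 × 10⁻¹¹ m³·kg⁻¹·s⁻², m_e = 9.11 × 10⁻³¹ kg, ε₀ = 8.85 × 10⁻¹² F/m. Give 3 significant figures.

Planck energy density: u_P = c⁷/(ℏG²) = 4.68 × 10¹¹³ J/m³
atomic unit of energy density: u_au = E_h/a₀³ = m_e⁴e¹⁰/((4πε₀)⁵ℏ⁸) = 3.01 × 10¹³ J/m³
1.25 × 10⁻³ × 4.68 × 10¹¹³ / 3.01 × 10¹³ = 1.94 × 10⁹⁷

1.94 × 10⁹⁷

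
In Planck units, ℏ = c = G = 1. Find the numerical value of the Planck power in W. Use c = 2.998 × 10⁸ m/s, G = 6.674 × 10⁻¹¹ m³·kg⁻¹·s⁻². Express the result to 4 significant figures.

Dimensional analysis gives P_P = c⁵/G.
  = 2.422 × 10⁴² / 6.674 × 10⁻¹¹
  = 3.629 × 10⁵² W

3.629 × 10⁵² W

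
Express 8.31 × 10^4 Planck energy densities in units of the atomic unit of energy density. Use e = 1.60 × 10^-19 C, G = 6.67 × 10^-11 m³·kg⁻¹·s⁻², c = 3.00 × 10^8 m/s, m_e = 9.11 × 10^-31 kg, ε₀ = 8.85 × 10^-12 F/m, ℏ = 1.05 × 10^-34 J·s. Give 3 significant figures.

1.29 × 10^105

Planck energy density: u_P = c⁷/(ℏG²) = 4.68 × 10^113 J/m³
atomic unit of energy density: u_au = E_h/a₀³ = m_e⁴e¹⁰/((4πε₀)⁵ℏ⁸) = 3.01 × 10^13 J/m³
8.31 × 10^4 × 4.68 × 10^113 / 3.01 × 10^13 = 1.29 × 10^105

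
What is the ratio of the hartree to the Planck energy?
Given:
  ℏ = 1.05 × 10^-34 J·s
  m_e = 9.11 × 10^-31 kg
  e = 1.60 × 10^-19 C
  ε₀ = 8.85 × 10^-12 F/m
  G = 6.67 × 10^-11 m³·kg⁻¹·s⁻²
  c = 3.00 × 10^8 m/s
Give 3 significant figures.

hartree: E_h = m_e e⁴/(4πε₀ℏ)² = 4.38 × 10^-18 J
Planck energy: E_P = √(ℏc⁵/G) = 1.96 × 10^9 J
ratio = 4.38 × 10^-18 / 1.96 × 10^9 = 2.24 × 10^-27

2.24 × 10^-27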